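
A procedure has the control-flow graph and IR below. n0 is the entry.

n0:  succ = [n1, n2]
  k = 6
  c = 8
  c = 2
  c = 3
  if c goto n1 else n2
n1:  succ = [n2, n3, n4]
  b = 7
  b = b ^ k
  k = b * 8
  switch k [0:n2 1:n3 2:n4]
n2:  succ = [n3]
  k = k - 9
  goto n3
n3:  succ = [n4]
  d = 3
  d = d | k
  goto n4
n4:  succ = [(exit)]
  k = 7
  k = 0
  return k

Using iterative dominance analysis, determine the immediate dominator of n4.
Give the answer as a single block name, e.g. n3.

Answer: n0

Working:
idom tree: n1←n0 n2←n0 n3←n0 n4←n0
Join-block Dom:
  n2: preds {n0,n1}: {n0} ∩ {n0,n1} = {n0}; idom=n0
  n3: preds {n1,n2}: {n0,n1} ∩ {n0,n2} = {n0}; idom=n0
  n4: preds {n1,n3}: {n0,n1} ∩ {n0,n3} = {n0}; idom=n0

idom(n4) = n0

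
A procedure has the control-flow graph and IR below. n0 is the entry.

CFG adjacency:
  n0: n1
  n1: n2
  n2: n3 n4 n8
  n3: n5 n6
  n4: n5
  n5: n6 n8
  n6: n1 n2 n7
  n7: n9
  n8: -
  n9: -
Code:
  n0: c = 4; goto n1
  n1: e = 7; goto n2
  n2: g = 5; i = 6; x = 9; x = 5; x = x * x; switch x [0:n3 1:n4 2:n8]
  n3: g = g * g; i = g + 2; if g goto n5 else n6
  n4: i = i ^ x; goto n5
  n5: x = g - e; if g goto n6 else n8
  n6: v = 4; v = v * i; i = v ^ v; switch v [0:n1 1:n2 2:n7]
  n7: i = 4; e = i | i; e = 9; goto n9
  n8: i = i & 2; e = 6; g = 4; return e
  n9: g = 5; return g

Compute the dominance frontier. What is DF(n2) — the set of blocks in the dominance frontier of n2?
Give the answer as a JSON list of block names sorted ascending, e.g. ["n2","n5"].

Answer: ["n1", "n2"]

Analysis:
idom tree: n1←n0 n2←n1 n3←n2 n4←n2 n5←n2 n6←n2 n7←n6 n8←n2 n9←n7
Dom at joins:
  n1: preds {n0,n6}: {n0} ∩ {n0,n1,n2,n6} = {n0}; idom=n0
  n2: preds {n1,n6}: {n0,n1} ∩ {n0,n1,n2,n6} = {n0,n1}; idom=n1
  n5: preds {n3,n4}: {n0,n1,n2,n3} ∩ {n0,n1,n2,n4} = {n0,n1,n2}; idom=n2
  n6: preds {n3,n5}: {n0,n1,n2,n3} ∩ {n0,n1,n2,n5} = {n0,n1,n2}; idom=n2
  n8: preds {n2,n5}: {n0,n1,n2} ∩ {n0,n1,n2,n5} = {n0,n1,n2}; idom=n2

DF walk-up:
  n1←n0: walk · to n0
  n1←n6: walk n6→n2→n1 to n0
  n2←n1: walk · to n1
  n2←n6: walk n6→n2 to n1
  n5←n3: walk n3 to n2
  n5←n4: walk n4 to n2
  n6←n3: walk n3 to n2
  n6←n5: walk n5 to n2
  n8←n2: walk · to n2
  n8←n5: walk n5 to n2
  n0 → ∅
  n1 → {n1}
  n2 → {n1,n2}
  n3 → {n5,n6}
  n4 → {n5}
  n5 → {n6,n8}
  n6 → {n1,n2}
  n7 → ∅
  n8 → ∅
  n9 → ∅

DF(n2) = ["n1", "n2"]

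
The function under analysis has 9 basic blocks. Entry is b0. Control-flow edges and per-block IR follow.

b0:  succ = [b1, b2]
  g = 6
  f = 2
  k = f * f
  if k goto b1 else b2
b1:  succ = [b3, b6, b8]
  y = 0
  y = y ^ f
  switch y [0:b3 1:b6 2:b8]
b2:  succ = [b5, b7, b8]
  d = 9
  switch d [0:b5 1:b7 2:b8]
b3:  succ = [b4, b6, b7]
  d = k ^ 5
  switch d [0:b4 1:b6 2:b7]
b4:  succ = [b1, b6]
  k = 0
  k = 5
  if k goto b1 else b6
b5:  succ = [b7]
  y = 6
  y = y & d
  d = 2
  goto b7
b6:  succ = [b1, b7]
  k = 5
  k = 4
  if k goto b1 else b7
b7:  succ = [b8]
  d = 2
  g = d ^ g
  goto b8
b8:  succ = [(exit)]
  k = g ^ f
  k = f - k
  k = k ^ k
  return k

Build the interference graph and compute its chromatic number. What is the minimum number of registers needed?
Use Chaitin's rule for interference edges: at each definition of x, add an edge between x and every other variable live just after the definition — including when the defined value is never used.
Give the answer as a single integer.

Per-block:
  b0: {f,g,k} / ∅
  b1: {y} / {f}
  b2: {d} / ∅
  b3: {d} / {k}
  b4: {k} / ∅
  b5: {d,y} / {d}
  b6: {k} / ∅
  b7: {d,g} / {g}
  b8: {k} / {f,g}

Live sets:
  b0: in=∅ out={f,g,k}
  b1: in={f,g,k} out={f,g,k}
  b2: in={f,g} out={d,f,g}
  b3: in={f,g,k} out={f,g}
  b4: in={f,g} out={f,g,k}
  b5: in={d,f,g} out={f,g}
  b6: in={f,g} out={f,g,k}
  b7: in={f,g} out={f,g}
  b8: in={f,g} out=∅

Interference:
  d — {f,g,y}
  f — {d,g,k,y}
  g — {d,f,k,y}
  k — {f,g,y}
  y — {d,f,g,k}

Registers:
  {d,f,g,y} pairwise interfere (4-clique) ⇒ χ ≥ 4
  4-colouring: r0={f}  r1={g}  r2={y}  r3={d,k}
  χ = 4

Answer: 4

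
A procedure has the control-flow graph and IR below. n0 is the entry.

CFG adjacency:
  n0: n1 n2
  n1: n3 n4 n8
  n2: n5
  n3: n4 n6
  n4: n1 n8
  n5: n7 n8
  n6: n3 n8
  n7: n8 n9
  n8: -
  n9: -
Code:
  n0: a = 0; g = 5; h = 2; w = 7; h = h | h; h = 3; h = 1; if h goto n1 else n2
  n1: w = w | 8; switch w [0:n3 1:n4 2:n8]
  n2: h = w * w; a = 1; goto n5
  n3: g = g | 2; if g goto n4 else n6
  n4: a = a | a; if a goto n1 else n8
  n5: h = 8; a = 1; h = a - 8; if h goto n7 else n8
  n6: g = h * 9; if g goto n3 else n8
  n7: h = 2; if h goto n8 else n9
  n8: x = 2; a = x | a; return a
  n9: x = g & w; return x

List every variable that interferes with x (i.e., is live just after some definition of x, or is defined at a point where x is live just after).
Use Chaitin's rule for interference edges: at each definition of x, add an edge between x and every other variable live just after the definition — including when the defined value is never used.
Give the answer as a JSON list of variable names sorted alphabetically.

Per-block:
  n0: def={a,g,h,w} ue=∅
  n1: def={w} ue={w}
  n2: def={a,h} ue={w}
  n3: def={g} ue={g}
  n4: def={a} ue={a}
  n5: def={a,h} ue=∅
  n6: def={g} ue={h}
  n7: def={h} ue=∅
  n8: def={a,x} ue={a}
  n9: def={x} ue={g,w}

Backward fixpoint:
  live n0: ∅→{a,g,h,w}
  live n1: {a,g,h,w}→{a,g,h,w}
  live n2: {g,w}→{g,w}
  live n3: {a,g,h,w}→{a,g,h,w}
  live n4: {a,g,h,w}→{a,g,h,w}
  live n5: {g,w}→{a,g,w}
  live n6: {a,h,w}→{a,g,h,w}
  live n7: {a,g,w}→{a,g,w}
  live n8: {a}→∅
  live n9: {g,w}→∅

Interference:
  a↔{g,h,w,x}
  g↔{a,h,w}
  h↔{a,g,w}
  w↔{a,g,h}
  x↔{a}

N(x) = ["a"]

Answer: ["a"]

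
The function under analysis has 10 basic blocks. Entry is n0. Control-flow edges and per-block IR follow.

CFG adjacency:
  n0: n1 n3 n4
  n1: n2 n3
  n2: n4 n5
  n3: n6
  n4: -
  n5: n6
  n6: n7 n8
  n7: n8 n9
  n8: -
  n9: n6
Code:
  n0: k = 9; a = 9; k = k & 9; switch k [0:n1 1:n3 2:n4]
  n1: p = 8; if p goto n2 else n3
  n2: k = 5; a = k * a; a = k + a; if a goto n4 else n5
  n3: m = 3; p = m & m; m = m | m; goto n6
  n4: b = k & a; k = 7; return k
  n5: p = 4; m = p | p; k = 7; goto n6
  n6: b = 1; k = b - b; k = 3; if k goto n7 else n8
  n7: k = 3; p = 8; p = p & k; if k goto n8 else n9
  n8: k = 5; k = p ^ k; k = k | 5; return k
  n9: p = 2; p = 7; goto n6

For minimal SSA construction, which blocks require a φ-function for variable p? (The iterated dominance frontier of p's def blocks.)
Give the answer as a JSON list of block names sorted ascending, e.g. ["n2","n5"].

idom tree: n1←n0 n2←n1 n3←n0 n4←n0 n5←n2 n6←n0 n7←n6 n8←n6 n9←n7
Join-block Dom:
  n3: preds {n0,n1}: {n0} ∩ {n0,n1} = {n0}; idom=n0
  n4: preds {n0,n2}: {n0} ∩ {n0,n1,n2} = {n0}; idom=n0
  n6: preds {n3,n5,n9}: {n0,n3} ∩ {n0,n1,n2,n5} ∩ {n0,n6,n7,n9} = {n0}; idom=n0
  n8: preds {n6,n7}: {n0,n6} ∩ {n0,n6,n7} = {n0,n6}; idom=n6

DF walk-up:
  join n3 pred n0: · stop@n0
  join n3 pred n1: n1 stop@n0
  join n4 pred n0: · stop@n0
  join n4 pred n2: n2→n1 stop@n0
  join n6 pred n3: n3 stop@n0
  join n6 pred n5: n5→n2→n1 stop@n0
  join n6 pred n9: n9→n7→n6 stop@n0
  join n8 pred n6: · stop@n6
  join n8 pred n7: n7 stop@n6
  n0: DF=∅
  n1: DF={n3,n4,n6}
  n2: DF={n4,n6}
  n3: DF={n6}
  n4: DF=∅
  n5: DF={n6}
  n6: DF={n6}
  n7: DF={n6,n8}
  n8: DF=∅
  n9: DF={n6}

φ for p: defs {n1,n3,n5,n7,n9}
  DF⁺ = {n3,n4,n6,n8}

Answer: ["n3", "n4", "n6", "n8"]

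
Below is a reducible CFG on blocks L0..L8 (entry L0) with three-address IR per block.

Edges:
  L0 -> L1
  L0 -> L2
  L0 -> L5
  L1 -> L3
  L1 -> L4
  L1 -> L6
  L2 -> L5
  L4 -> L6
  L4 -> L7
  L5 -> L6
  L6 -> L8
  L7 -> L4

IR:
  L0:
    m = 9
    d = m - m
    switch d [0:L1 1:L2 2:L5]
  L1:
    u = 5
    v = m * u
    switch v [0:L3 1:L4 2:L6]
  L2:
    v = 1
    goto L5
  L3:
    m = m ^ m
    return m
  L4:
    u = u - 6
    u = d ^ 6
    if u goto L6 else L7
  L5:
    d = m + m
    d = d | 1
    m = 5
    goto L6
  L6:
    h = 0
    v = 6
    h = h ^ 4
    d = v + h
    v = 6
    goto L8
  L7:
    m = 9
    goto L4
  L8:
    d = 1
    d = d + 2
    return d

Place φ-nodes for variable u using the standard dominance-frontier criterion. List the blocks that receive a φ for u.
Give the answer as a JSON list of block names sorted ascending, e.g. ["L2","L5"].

idom tree: L1←L0 L2←L0 L3←L1 L4←L1 L5←L0 L6←L0 L7←L4 L8←L6
Dom at joins:
  L4: preds {L1,L7}: {L0,L1} ∩ {L0,L1,L4,L7} = {L0,L1}; idom=L1
  L5: preds {L0,L2}: {L0} ∩ {L0,L2} = {L0}; idom=L0
  L6: preds {L1,L4,L5}: {L0,L1} ∩ {L0,L1,L4} ∩ {L0,L5} = {L0}; idom=L0

DF walk-up:
  L4←L1: walk · to L1
  L4←L7: walk L7→L4 to L1
  L5←L0: walk · to L0
  L5←L2: walk L2 to L0
  L6←L1: walk L1 to L0
  L6←L4: walk L4→L1 to L0
  L6←L5: walk L5 to L0
  L0 → ∅
  L1 → {L6}
  L2 → {L5}
  L3 → ∅
  L4 → {L4,L6}
  L5 → {L6}
  L6 → ∅
  L7 → {L4}
  L8 → ∅

φ for u: defs {L1,L4}
  DF⁺ = {L4,L6}

Answer: ["L4", "L6"]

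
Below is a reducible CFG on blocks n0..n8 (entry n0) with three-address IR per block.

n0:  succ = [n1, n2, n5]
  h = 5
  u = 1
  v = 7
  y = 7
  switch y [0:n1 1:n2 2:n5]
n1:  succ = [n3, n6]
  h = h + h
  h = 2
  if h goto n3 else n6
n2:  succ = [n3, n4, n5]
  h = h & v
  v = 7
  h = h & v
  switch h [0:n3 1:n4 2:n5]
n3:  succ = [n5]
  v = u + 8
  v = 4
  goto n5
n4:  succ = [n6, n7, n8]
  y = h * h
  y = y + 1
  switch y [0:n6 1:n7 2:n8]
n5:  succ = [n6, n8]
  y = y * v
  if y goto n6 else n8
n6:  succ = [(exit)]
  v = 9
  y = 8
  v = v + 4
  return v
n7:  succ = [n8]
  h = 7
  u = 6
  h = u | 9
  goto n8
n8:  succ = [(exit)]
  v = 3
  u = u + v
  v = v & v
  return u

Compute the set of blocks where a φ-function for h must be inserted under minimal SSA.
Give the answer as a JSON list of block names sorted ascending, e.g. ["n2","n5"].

idom tree: n1←n0 n2←n0 n3←n0 n4←n2 n5←n0 n6←n0 n7←n4 n8←n0
Dom at joins:
  n3: preds {n1,n2}: {n0,n1} ∩ {n0,n2} = {n0}; idom=n0
  n5: preds {n0,n2,n3}: {n0} ∩ {n0,n2} ∩ {n0,n3} = {n0}; idom=n0
  n6: preds {n1,n4,n5}: {n0,n1} ∩ {n0,n2,n4} ∩ {n0,n5} = {n0}; idom=n0
  n8: preds {n4,n5,n7}: {n0,n2,n4} ∩ {n0,n5} ∩ {n0,n2,n4,n7} = {n0}; idom=n0

Frontier:
  join n3 pred n1: n1 stop@n0
  join n3 pred n2: n2 stop@n0
  join n5 pred n0: · stop@n0
  join n5 pred n2: n2 stop@n0
  join n5 pred n3: n3 stop@n0
  join n6 pred n1: n1 stop@n0
  join n6 pred n4: n4→n2 stop@n0
  join n6 pred n5: n5 stop@n0
  join n8 pred n4: n4→n2 stop@n0
  join n8 pred n5: n5 stop@n0
  join n8 pred n7: n7→n4→n2 stop@n0
  n0: DF=∅
  n1: DF={n3,n6}
  n2: DF={n3,n5,n6,n8}
  n3: DF={n5}
  n4: DF={n6,n8}
  n5: DF={n6,n8}
  n6: DF=∅
  n7: DF={n8}
  n8: DF=∅

φ for h: defs {n0,n1,n2,n7}
  DF⁺ = {n3,n5,n6,n8}

Answer: ["n3", "n5", "n6", "n8"]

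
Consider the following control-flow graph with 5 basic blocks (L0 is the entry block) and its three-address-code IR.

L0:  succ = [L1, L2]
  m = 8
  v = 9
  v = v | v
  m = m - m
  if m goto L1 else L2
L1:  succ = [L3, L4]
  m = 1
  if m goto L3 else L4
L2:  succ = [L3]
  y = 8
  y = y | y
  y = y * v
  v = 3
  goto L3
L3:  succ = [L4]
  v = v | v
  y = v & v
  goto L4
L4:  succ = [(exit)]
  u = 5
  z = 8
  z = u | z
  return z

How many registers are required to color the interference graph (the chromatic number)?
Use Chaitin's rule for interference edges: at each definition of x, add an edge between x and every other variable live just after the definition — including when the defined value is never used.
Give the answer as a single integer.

Block summaries:
  L0: {m,v} / ∅
  L1: {m} / ∅
  L2: {v,y} / {v}
  L3: {v,y} / {v}
  L4: {u,z} / ∅

Liveness:
  L0 li=∅ lo={v}
  L1 li={v} lo={v}
  L2 li={v} lo={v}
  L3 li={v} lo=∅
  L4 li=∅ lo=∅

Conflict graph:
  m — {v}
  u — {z}
  v — {m,y}
  y — {v}
  z — {u}

Chromatic number:
  lower bound: {m,v} mutually conflict ⇒ χ ≥ 2
  assign m→c1 u→c0 v→c0 y→c1 z→c1 — no edge inside a register ⇒ χ ≤ 2
  χ = 2

Answer: 2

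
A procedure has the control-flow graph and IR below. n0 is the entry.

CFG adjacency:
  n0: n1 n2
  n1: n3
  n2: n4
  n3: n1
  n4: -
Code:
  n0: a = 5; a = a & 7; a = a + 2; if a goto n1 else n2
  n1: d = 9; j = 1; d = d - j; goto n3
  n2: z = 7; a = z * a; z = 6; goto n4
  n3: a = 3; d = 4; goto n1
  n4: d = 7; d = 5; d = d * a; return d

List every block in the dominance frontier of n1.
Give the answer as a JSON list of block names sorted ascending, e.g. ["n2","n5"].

idom tree: n1←n0 n2←n0 n3←n1 n4←n2
Dom∩ at merges:
  n1: preds {n0,n3}: {n0} ∩ {n0,n1,n3} = {n0}; idom=n0

DF derivation:
  n1←n0: walk · to n0
  n1←n3: walk n3→n1 to n0
  n0 → ∅
  n1 → {n1}
  n2 → ∅
  n3 → {n1}
  n4 → ∅

DF(n1) = ["n1"]

Answer: ["n1"]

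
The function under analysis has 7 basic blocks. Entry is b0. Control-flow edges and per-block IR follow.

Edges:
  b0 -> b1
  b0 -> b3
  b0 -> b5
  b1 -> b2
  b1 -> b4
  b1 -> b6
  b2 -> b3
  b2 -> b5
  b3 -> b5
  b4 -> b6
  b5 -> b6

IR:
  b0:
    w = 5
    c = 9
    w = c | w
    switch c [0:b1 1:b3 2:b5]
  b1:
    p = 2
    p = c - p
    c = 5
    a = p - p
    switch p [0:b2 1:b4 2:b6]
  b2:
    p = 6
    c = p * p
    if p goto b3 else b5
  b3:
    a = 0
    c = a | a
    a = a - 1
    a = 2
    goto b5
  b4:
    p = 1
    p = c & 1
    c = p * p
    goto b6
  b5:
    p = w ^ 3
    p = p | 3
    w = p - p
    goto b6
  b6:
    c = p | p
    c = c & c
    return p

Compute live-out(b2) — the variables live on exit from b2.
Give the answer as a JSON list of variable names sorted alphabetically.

Answer: ["w"]

Derivation:
Per-block:
  b0: def={c,w} ue=∅
  b1: def={a,c,p} ue={c}
  b2: def={c,p} ue=∅
  b3: def={a,c} ue=∅
  b4: def={c,p} ue={c}
  b5: def={p,w} ue={w}
  b6: def={c} ue={p}

Liveness:
  b0 li=∅ lo={c,w}
  b1 li={c,w} lo={c,p,w}
  b2 li={w} lo={w}
  b3 li={w} lo={w}
  b4 li={c} lo={p}
  b5 li={w} lo={p}
  b6 li={p} lo=∅

live-out(b2) = ["w"]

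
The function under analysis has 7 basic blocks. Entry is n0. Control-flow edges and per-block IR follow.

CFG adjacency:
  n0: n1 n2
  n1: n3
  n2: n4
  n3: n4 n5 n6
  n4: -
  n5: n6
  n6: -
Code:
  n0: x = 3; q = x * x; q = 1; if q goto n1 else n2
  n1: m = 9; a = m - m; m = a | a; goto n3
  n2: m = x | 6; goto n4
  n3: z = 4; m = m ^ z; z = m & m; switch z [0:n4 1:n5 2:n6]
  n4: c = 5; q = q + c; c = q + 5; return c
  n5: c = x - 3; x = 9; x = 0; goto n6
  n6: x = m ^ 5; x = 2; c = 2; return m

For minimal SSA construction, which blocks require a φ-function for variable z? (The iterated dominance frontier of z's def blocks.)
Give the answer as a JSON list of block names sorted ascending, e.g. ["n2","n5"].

Answer: ["n4"]

Derivation:
idom tree: n1←n0 n2←n0 n3←n1 n4←n0 n5←n3 n6←n3
Join-block Dom:
  n4: preds {n2,n3}: {n0,n2} ∩ {n0,n1,n3} = {n0}; idom=n0
  n6: preds {n3,n5}: {n0,n1,n3} ∩ {n0,n1,n3,n5} = {n0,n1,n3}; idom=n3

Frontier:
  join n4 pred n2: n2 stop@n0
  join n4 pred n3: n3→n1 stop@n0
  join n6 pred n3: · stop@n3
  join n6 pred n5: n5 stop@n3
  DF(n0)=∅
  DF(n1)={n4}
  DF(n2)={n4}
  DF(n3)={n4}
  DF(n4)=∅
  DF(n5)={n6}
  DF(n6)=∅

φ for z: defs {n3}
  DF⁺ = {n4}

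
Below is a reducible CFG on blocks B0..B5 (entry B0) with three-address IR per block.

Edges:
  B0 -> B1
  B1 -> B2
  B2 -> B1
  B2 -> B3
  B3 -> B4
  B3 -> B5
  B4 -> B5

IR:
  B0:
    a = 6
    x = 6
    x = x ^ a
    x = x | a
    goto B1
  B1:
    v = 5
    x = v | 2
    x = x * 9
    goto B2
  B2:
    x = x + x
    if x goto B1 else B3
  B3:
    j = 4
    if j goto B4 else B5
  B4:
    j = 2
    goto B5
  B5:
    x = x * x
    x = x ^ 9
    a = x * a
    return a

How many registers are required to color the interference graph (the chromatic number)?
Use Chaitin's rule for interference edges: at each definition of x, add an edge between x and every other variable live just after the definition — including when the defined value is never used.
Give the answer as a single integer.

Answer: 3

Derivation:
Block summaries:
  B0: def={a,x} ue=∅
  B1: def={v,x} ue=∅
  B2: def={x} ue={x}
  B3: def={j} ue=∅
  B4: def={j} ue=∅
  B5: def={a,x} ue={a,x}

Liveness:
  B0 li=∅ lo={a}
  B1 li={a} lo={a,x}
  B2 li={a,x} lo={a,x}
  B3 li={a,x} lo={a,x}
  B4 li={a,x} lo={a,x}
  B5 li={a,x} lo=∅

Conflict graph:
  a↔{j,v,x}
  j↔{a,x}
  v↔{a}
  x↔{a,j}

Chromatic number:
  lower bound: {a,j,x} mutually conflict ⇒ χ ≥ 3
  3-colouring: R0={a}  R1={j,v}  R2={x}
  χ = 3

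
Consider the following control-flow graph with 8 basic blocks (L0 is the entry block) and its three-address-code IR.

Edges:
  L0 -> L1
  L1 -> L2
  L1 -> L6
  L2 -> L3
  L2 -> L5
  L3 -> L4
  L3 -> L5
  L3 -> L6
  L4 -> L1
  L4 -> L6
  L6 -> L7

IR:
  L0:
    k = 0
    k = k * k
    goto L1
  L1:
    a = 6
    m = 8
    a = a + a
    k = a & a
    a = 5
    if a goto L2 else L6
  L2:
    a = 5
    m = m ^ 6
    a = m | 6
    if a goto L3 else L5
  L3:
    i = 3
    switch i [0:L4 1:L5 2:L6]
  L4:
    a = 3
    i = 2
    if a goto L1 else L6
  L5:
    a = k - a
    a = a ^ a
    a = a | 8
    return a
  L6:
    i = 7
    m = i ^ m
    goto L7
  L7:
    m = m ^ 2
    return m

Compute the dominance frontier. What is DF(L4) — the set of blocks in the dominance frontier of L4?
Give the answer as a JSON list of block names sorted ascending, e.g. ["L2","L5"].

idom tree: L1←L0 L2←L1 L3←L2 L4←L3 L5←L2 L6←L1 L7←L6
Dom at joins:
  L1: preds {L0,L4}: {L0} ∩ {L0,L1,L2,L3,L4} = {L0}; idom=L0
  L5: preds {L2,L3}: {L0,L1,L2} ∩ {L0,L1,L2,L3} = {L0,L1,L2}; idom=L2
  L6: preds {L1,L3,L4}: {L0,L1} ∩ {L0,L1,L2,L3} ∩ {L0,L1,L2,L3,L4} = {L0,L1}; idom=L1

DF walk-up:
  join L1 pred L0: · stop@L0
  join L1 pred L4: L4→L3→L2→L1 stop@L0
  join L5 pred L2: · stop@L2
  join L5 pred L3: L3 stop@L2
  join L6 pred L1: · stop@L1
  join L6 pred L3: L3→L2 stop@L1
  join L6 pred L4: L4→L3→L2 stop@L1
  L0: DF=∅
  L1: DF={L1}
  L2: DF={L1,L6}
  L3: DF={L1,L5,L6}
  L4: DF={L1,L6}
  L5: DF=∅
  L6: DF=∅
  L7: DF=∅

DF(L4) = ["L1", "L6"]

Answer: ["L1", "L6"]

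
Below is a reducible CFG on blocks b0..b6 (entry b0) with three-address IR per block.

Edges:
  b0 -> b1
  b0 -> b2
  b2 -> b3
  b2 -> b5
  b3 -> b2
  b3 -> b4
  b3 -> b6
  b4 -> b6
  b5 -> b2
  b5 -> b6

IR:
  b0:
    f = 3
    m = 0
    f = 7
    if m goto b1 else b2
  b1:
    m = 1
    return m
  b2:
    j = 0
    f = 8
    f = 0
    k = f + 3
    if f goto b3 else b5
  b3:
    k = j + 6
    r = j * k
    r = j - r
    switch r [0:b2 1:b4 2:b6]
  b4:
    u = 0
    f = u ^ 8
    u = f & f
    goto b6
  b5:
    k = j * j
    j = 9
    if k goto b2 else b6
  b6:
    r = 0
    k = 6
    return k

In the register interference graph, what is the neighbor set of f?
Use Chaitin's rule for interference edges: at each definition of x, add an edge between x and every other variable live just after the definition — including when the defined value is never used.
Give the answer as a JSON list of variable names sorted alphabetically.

Answer: ["j", "k", "m"]

Analysis:
def/use:
  b0: def={f,m} ue=∅
  b1: def={m} ue=∅
  b2: def={f,j,k} ue=∅
  b3: def={k,r} ue={j}
  b4: def={f,u} ue=∅
  b5: def={j,k} ue={j}
  b6: def={k,r} ue=∅

Live sets:
  live b0: ∅→∅
  live b1: ∅→∅
  live b2: ∅→{j}
  live b3: {j}→∅
  live b4: ∅→∅
  live b5: {j}→∅
  live b6: ∅→∅

Interfere edges:
  f↔{j,k,m}
  j↔{f,k,r}
  k↔{f,j}
  m↔{f}
  r↔{j}
  u↔∅

N(f) = ["j", "k", "m"]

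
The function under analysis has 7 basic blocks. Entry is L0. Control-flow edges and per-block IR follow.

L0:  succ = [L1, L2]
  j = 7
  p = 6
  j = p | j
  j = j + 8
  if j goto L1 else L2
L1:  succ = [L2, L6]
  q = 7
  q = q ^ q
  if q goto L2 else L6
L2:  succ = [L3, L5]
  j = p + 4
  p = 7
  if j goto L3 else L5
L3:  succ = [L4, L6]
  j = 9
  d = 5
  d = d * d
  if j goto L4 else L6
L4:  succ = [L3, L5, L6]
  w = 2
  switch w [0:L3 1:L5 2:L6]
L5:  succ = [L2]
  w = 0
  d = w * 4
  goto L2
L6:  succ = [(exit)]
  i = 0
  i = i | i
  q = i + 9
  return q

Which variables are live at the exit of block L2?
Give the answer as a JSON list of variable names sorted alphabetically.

Block summaries:
  L0: def={j,p} ue=∅
  L1: def={q} ue=∅
  L2: def={j,p} ue={p}
  L3: def={d,j} ue=∅
  L4: def={w} ue=∅
  L5: def={d,w} ue=∅
  L6: def={i,q} ue=∅

Liveness:
  live L0: ∅→{p}
  live L1: {p}→{p}
  live L2: {p}→{p}
  live L3: {p}→{p}
  live L4: {p}→{p}
  live L5: {p}→{p}
  live L6: ∅→∅

live-out(L2) = ["p"]

Answer: ["p"]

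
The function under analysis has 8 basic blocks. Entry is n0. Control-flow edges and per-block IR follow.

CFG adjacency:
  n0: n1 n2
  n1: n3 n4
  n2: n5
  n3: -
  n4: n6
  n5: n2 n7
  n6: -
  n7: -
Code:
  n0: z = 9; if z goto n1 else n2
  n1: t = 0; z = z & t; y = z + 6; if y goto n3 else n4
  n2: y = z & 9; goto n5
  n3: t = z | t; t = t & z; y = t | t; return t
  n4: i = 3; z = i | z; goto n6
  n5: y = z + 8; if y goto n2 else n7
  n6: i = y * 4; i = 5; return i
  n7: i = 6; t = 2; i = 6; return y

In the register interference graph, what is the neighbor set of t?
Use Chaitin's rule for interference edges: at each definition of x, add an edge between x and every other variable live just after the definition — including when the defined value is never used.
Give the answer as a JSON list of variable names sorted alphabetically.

Per-block:
  n0 def {z} use ∅
  n1 def {t,y,z} use {z}
  n2 def {y} use {z}
  n3 def {t,y} use {t,z}
  n4 def {i,z} use {z}
  n5 def {y} use {z}
  n6 def {i} use {y}
  n7 def {i,t} use {y}

Backward fixpoint:
  n0 li=∅ lo={z}
  n1 li={z} lo={t,y,z}
  n2 li={z} lo={z}
  n3 li={t,z} lo=∅
  n4 li={y,z} lo={y}
  n5 li={z} lo={y,z}
  n6 li={y} lo=∅
  n7 li={y} lo=∅

Interference:
  i — {y,z}
  t — {y,z}
  y — {i,t,z}
  z — {i,t,y}

N(t) = ["y", "z"]

Answer: ["y", "z"]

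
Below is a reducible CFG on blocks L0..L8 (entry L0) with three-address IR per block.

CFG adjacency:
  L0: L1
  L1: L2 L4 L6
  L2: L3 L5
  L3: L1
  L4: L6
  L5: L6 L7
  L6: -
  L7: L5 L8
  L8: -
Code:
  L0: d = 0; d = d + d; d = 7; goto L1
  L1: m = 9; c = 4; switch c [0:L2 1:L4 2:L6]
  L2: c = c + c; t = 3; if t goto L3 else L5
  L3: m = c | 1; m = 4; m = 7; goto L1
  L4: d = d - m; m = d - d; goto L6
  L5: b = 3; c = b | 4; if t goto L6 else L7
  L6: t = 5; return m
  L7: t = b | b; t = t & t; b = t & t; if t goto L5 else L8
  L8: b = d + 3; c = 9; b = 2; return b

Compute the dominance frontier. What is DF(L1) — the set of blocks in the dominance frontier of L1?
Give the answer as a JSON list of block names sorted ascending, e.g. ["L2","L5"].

Answer: ["L1"]

Working:
idom tree: L1←L0 L2←L1 L3←L2 L4←L1 L5←L2 L6←L1 L7←L5 L8←L7
Dom∩ at merges:
  L1: preds {L0,L3}: {L0} ∩ {L0,L1,L2,L3} = {L0}; idom=L0
  L5: preds {L2,L7}: {L0,L1,L2} ∩ {L0,L1,L2,L5,L7} = {L0,L1,L2}; idom=L2
  L6: preds {L1,L4,L5}: {L0,L1} ∩ {L0,L1,L4} ∩ {L0,L1,L2,L5} = {L0,L1}; idom=L1

DF derivation:
  join L1 pred L0: · stop@L0
  join L1 pred L3: L3→L2→L1 stop@L0
  join L5 pred L2: · stop@L2
  join L5 pred L7: L7→L5 stop@L2
  join L6 pred L1: · stop@L1
  join L6 pred L4: L4 stop@L1
  join L6 pred L5: L5→L2 stop@L1
  L0: DF=∅
  L1: DF={L1}
  L2: DF={L1,L6}
  L3: DF={L1}
  L4: DF={L6}
  L5: DF={L5,L6}
  L6: DF=∅
  L7: DF={L5}
  L8: DF=∅

DF(L1) = ["L1"]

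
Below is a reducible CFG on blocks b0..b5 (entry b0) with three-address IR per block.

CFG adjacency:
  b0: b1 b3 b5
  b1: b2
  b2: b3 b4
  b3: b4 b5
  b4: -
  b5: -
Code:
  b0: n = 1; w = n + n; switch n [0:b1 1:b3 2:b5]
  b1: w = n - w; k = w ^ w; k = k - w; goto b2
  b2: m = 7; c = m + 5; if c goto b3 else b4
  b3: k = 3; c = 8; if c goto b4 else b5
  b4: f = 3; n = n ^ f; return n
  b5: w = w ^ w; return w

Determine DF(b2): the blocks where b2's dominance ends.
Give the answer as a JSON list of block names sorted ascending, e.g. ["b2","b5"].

idom tree: b1←b0 b2←b1 b3←b0 b4←b0 b5←b0
Join-block Dom:
  b3: preds {b0,b2}: {b0} ∩ {b0,b1,b2} = {b0}; idom=b0
  b4: preds {b2,b3}: {b0,b1,b2} ∩ {b0,b3} = {b0}; idom=b0
  b5: preds {b0,b3}: {b0} ∩ {b0,b3} = {b0}; idom=b0

DF walk-up:
  b3←b0: walk · to b0
  b3←b2: walk b2→b1 to b0
  b4←b2: walk b2→b1 to b0
  b4←b3: walk b3 to b0
  b5←b0: walk · to b0
  b5←b3: walk b3 to b0
  DF(b0)=∅
  DF(b1)={b3,b4}
  DF(b2)={b3,b4}
  DF(b3)={b4,b5}
  DF(b4)=∅
  DF(b5)=∅

DF(b2) = ["b3", "b4"]

Answer: ["b3", "b4"]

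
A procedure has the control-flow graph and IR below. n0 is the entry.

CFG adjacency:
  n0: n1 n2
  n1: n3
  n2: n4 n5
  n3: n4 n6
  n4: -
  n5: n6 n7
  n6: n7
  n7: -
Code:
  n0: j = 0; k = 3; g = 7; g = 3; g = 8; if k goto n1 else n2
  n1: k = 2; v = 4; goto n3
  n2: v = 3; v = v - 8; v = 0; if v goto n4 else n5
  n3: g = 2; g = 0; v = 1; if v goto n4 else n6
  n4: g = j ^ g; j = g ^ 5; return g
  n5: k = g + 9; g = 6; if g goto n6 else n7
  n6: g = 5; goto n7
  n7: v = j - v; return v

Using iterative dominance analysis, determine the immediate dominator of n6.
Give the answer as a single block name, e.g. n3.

idom tree: n1←n0 n2←n0 n3←n1 n4←n0 n5←n2 n6←n0 n7←n0
Join-block Dom:
  n4: preds {n2,n3}: {n0,n2} ∩ {n0,n1,n3} = {n0}; idom=n0
  n6: preds {n3,n5}: {n0,n1,n3} ∩ {n0,n2,n5} = {n0}; idom=n0
  n7: preds {n5,n6}: {n0,n2,n5} ∩ {n0,n6} = {n0}; idom=n0

idom(n6) = n0

Answer: n0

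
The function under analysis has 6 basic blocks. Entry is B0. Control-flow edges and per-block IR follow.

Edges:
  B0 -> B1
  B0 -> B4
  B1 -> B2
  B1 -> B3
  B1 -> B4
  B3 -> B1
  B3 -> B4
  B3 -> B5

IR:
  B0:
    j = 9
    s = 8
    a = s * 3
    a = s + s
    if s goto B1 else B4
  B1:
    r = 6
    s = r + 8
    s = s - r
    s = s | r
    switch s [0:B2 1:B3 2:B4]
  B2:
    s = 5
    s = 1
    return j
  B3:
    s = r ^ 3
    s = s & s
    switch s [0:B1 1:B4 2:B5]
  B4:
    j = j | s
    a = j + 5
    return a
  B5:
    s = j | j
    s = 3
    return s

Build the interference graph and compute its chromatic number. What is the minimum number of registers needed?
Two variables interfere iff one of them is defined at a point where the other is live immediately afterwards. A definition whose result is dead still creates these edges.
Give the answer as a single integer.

Answer: 3

Derivation:
def/use:
  B0: {a,j,s} / ∅
  B1: {r,s} / ∅
  B2: {s} / {j}
  B3: {s} / {r}
  B4: {a,j} / {j,s}
  B5: {s} / {j}

Backward fixpoint:
  B0: in=∅ out={j,s}
  B1: in={j} out={j,r,s}
  B2: in={j} out=∅
  B3: in={j,r} out={j,s}
  B4: in={j,s} out=∅
  B5: in={j} out=∅

Interfere edges:
  a: {j,s}
  j: {a,r,s}
  r: {j,s}
  s: {a,j,r}

Chromatic number:
  {a,j,s} pairwise interfere (3-clique) ⇒ χ ≥ 3
  3-colouring: c0={j}  c1={s}  c2={a,r}
  χ = 3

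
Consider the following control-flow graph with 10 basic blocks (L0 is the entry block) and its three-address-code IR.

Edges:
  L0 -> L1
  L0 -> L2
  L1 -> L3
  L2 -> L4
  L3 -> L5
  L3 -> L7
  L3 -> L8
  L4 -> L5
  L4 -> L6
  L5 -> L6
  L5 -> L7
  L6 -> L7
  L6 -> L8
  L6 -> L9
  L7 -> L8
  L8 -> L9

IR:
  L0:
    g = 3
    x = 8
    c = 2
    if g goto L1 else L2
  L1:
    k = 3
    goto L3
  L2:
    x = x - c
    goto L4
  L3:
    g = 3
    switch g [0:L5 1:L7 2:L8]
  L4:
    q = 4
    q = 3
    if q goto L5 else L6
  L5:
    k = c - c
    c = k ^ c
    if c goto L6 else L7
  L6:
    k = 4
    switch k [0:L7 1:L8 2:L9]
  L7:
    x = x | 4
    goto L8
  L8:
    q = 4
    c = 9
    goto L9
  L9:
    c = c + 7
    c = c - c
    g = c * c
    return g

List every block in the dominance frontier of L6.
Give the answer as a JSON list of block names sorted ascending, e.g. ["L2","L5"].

idom tree: L1←L0 L2←L0 L3←L1 L4←L2 L5←L0 L6←L0 L7←L0 L8←L0 L9←L0
Dom at joins:
  L5: preds {L3,L4}: {L0,L1,L3} ∩ {L0,L2,L4} = {L0}; idom=L0
  L6: preds {L4,L5}: {L0,L2,L4} ∩ {L0,L5} = {L0}; idom=L0
  L7: preds {L3,L5,L6}: {L0,L1,L3} ∩ {L0,L5} ∩ {L0,L6} = {L0}; idom=L0
  L8: preds {L3,L6,L7}: {L0,L1,L3} ∩ {L0,L6} ∩ {L0,L7} = {L0}; idom=L0
  L9: preds {L6,L8}: {L0,L6} ∩ {L0,L8} = {L0}; idom=L0

Frontier:
  join L5 pred L3: L3→L1 stop@L0
  join L5 pred L4: L4→L2 stop@L0
  join L6 pred L4: L4→L2 stop@L0
  join L6 pred L5: L5 stop@L0
  join L7 pred L3: L3→L1 stop@L0
  join L7 pred L5: L5 stop@L0
  join L7 pred L6: L6 stop@L0
  join L8 pred L3: L3→L1 stop@L0
  join L8 pred L6: L6 stop@L0
  join L8 pred L7: L7 stop@L0
  join L9 pred L6: L6 stop@L0
  join L9 pred L8: L8 stop@L0
  DF(L0)=∅
  DF(L1)={L5,L7,L8}
  DF(L2)={L5,L6}
  DF(L3)={L5,L7,L8}
  DF(L4)={L5,L6}
  DF(L5)={L6,L7}
  DF(L6)={L7,L8,L9}
  DF(L7)={L8}
  DF(L8)={L9}
  DF(L9)=∅

DF(L6) = ["L7", "L8", "L9"]

Answer: ["L7", "L8", "L9"]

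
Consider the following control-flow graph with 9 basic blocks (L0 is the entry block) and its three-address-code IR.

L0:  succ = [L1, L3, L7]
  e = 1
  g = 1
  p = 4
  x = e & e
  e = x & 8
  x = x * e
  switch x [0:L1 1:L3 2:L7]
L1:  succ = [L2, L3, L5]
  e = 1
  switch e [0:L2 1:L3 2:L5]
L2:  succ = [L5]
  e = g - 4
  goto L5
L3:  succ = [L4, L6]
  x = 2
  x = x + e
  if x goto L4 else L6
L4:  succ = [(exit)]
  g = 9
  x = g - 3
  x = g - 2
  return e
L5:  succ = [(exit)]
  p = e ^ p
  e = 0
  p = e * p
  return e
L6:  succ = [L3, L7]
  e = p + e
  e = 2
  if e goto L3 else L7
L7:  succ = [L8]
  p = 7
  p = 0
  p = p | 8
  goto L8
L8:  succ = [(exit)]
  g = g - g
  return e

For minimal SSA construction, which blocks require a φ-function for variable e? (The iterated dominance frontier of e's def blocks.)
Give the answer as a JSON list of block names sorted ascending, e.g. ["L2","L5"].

Answer: ["L3", "L5", "L7"]

Derivation:
idom tree: L1←L0 L2←L1 L3←L0 L4←L3 L5←L1 L6←L3 L7←L0 L8←L7
Join-block Dom:
  L3: preds {L0,L1,L6}: {L0} ∩ {L0,L1} ∩ {L0,L3,L6} = {L0}; idom=L0
  L5: preds {L1,L2}: {L0,L1} ∩ {L0,L1,L2} = {L0,L1}; idom=L1
  L7: preds {L0,L6}: {L0} ∩ {L0,L3,L6} = {L0}; idom=L0

DF derivation:
  L3←L0: walk · to L0
  L3←L1: walk L1 to L0
  L3←L6: walk L6→L3 to L0
  L5←L1: walk · to L1
  L5←L2: walk L2 to L1
  L7←L0: walk · to L0
  L7←L6: walk L6→L3 to L0
  L0: DF=∅
  L1: DF={L3}
  L2: DF={L5}
  L3: DF={L3,L7}
  L4: DF=∅
  L5: DF=∅
  L6: DF={L3,L7}
  L7: DF=∅
  L8: DF=∅

φ for e: defs {L0,L1,L2,L5,L6}
  DF⁺ = {L3,L5,L7}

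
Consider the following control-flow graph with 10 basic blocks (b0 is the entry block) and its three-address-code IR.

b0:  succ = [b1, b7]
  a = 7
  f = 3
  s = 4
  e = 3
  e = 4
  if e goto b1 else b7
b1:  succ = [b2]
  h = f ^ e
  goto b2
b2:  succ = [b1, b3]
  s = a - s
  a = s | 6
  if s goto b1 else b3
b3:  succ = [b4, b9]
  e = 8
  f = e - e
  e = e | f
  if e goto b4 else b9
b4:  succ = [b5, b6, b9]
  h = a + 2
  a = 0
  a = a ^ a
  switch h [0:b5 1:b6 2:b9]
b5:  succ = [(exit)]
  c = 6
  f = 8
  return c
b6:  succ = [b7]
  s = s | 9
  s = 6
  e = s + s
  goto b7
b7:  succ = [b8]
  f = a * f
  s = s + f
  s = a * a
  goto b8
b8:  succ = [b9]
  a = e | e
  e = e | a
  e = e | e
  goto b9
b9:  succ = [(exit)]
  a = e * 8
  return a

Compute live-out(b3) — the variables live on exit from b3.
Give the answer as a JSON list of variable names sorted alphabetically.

Block summaries:
  b0: {a,e,f,s} / ∅
  b1: {h} / {e,f}
  b2: {a,s} / {a,s}
  b3: {e,f} / ∅
  b4: {a,h} / {a}
  b5: {c,f} / ∅
  b6: {e,s} / {s}
  b7: {f,s} / {a,f,s}
  b8: {a,e} / {e}
  b9: {a} / {e}

Live sets:
  b0 li=∅ lo={a,e,f,s}
  b1 li={a,e,f,s} lo={a,e,f,s}
  b2 li={a,e,f,s} lo={a,e,f,s}
  b3 li={a,s} lo={a,e,f,s}
  b4 li={a,e,f,s} lo={a,e,f,s}
  b5 li=∅ lo=∅
  b6 li={a,f,s} lo={a,e,f,s}
  b7 li={a,e,f,s} lo={e}
  b8 li={e} lo={e}
  b9 li={e} lo=∅

live-out(b3) = ["a", "e", "f", "s"]

Answer: ["a", "e", "f", "s"]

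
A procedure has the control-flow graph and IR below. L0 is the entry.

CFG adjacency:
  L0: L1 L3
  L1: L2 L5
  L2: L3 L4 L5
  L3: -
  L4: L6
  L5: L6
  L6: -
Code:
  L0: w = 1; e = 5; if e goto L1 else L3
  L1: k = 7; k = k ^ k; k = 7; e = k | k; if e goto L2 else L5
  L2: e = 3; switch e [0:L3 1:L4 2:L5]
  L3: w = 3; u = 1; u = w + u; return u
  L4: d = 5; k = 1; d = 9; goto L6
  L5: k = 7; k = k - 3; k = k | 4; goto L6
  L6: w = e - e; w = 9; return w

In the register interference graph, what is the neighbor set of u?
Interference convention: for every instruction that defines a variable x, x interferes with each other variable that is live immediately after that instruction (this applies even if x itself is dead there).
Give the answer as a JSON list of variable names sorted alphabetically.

Answer: ["w"]

Analysis:
Block summaries:
  L0 def {e,w} use ∅
  L1 def {e,k} use ∅
  L2 def {e} use ∅
  L3 def {u,w} use ∅
  L4 def {d,k} use ∅
  L5 def {k} use ∅
  L6 def {w} use {e}

Live sets:
  L0 li=∅ lo=∅
  L1 li=∅ lo={e}
  L2 li=∅ lo={e}
  L3 li=∅ lo=∅
  L4 li={e} lo={e}
  L5 li={e} lo={e}
  L6 li={e} lo=∅

Interfere edges:
  d: {e}
  e: {d,k}
  k: {e}
  u: {w}
  w: {u}

N(u) = ["w"]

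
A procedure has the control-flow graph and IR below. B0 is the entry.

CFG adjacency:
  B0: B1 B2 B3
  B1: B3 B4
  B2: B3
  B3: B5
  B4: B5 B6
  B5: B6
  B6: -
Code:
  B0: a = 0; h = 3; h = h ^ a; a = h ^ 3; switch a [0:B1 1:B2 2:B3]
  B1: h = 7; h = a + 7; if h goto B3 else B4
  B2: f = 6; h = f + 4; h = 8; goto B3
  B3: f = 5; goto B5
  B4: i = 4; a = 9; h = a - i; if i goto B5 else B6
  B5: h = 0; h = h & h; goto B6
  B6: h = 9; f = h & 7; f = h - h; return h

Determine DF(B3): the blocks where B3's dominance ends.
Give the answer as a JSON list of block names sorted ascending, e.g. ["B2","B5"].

idom tree: B1←B0 B2←B0 B3←B0 B4←B1 B5←B0 B6←B0
Join-block Dom:
  B3: preds {B0,B1,B2}: {B0} ∩ {B0,B1} ∩ {B0,B2} = {B0}; idom=B0
  B5: preds {B3,B4}: {B0,B3} ∩ {B0,B1,B4} = {B0}; idom=B0
  B6: preds {B4,B5}: {B0,B1,B4} ∩ {B0,B5} = {B0}; idom=B0

Frontier:
  join B3 pred B0: · stop@B0
  join B3 pred B1: B1 stop@B0
  join B3 pred B2: B2 stop@B0
  join B5 pred B3: B3 stop@B0
  join B5 pred B4: B4→B1 stop@B0
  join B6 pred B4: B4→B1 stop@B0
  join B6 pred B5: B5 stop@B0
  B0 → ∅
  B1 → {B3,B5,B6}
  B2 → {B3}
  B3 → {B5}
  B4 → {B5,B6}
  B5 → {B6}
  B6 → ∅

DF(B3) = ["B5"]

Answer: ["B5"]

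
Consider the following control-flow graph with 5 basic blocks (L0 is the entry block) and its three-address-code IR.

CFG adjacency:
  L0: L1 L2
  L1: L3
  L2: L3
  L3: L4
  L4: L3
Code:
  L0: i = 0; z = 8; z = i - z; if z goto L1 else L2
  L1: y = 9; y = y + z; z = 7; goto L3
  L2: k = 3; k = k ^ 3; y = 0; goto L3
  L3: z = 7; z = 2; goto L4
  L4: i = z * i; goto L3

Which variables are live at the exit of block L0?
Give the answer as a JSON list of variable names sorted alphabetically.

def/use:
  L0 def {i,z} use ∅
  L1 def {y,z} use {z}
  L2 def {k,y} use ∅
  L3 def {z} use ∅
  L4 def {i} use {i,z}

Backward fixpoint:
  live L0: ∅→{i,z}
  live L1: {i,z}→{i}
  live L2: {i}→{i}
  live L3: {i}→{i,z}
  live L4: {i,z}→{i}

live-out(L0) = ["i", "z"]

Answer: ["i", "z"]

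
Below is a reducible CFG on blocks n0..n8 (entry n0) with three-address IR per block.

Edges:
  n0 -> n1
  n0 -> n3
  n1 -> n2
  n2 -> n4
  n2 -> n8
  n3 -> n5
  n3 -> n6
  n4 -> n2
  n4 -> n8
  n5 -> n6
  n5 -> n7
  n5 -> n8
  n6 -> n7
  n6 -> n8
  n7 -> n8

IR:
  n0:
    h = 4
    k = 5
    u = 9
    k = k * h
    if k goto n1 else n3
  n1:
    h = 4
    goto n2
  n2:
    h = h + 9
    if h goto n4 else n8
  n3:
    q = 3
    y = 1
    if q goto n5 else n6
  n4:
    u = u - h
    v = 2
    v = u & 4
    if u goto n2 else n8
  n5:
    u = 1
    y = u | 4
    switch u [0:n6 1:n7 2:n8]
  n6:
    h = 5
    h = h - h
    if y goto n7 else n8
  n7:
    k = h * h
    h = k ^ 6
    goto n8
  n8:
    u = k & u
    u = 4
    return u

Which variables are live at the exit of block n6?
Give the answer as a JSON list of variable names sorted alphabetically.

Answer: ["h", "k", "u"]

Analysis:
Block summaries:
  n0: {h,k,u} / ∅
  n1: {h} / ∅
  n2: {h} / {h}
  n3: {q,y} / ∅
  n4: {u,v} / {h,u}
  n5: {u,y} / ∅
  n6: {h} / {y}
  n7: {h,k} / {h}
  n8: {u} / {k,u}

Live sets:
  n0: in=∅ out={h,k,u}
  n1: in={k,u} out={h,k,u}
  n2: in={h,k,u} out={h,k,u}
  n3: in={h,k,u} out={h,k,u,y}
  n4: in={h,k,u} out={h,k,u}
  n5: in={h,k} out={h,k,u,y}
  n6: in={k,u,y} out={h,k,u}
  n7: in={h,u} out={k,u}
  n8: in={k,u} out=∅

live-out(n6) = ["h", "k", "u"]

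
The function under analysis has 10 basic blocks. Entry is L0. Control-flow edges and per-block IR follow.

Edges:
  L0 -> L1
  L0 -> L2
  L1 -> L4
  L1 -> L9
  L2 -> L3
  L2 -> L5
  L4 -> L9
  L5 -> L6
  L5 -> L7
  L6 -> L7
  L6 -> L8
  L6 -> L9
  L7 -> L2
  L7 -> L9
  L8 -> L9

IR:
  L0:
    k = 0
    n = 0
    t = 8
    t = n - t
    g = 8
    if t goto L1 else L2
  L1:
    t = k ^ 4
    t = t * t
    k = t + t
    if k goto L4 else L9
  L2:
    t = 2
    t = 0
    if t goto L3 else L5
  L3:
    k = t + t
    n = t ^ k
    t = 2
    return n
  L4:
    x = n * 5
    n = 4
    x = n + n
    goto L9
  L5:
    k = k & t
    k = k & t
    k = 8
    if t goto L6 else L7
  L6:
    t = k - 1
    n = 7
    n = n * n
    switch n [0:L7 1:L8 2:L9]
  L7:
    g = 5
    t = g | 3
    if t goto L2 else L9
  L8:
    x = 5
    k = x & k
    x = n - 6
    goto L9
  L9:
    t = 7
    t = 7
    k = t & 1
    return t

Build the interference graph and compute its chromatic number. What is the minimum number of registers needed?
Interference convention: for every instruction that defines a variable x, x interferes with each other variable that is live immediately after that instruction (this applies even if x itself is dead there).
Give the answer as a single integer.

Answer: 4

Derivation:
Per-block:
  L0 def {g,k,n,t} use ∅
  L1 def {k,t} use {k}
  L2 def {t} use ∅
  L3 def {k,n,t} use {t}
  L4 def {n,x} use {n}
  L5 def {k} use {k,t}
  L6 def {n,t} use {k}
  L7 def {g,t} use ∅
  L8 def {k,x} use {k,n}
  L9 def {k,t} use ∅

Liveness:
  L0: in=∅ out={k,n}
  L1: in={k,n} out={n}
  L2: in={k} out={k,t}
  L3: in={t} out=∅
  L4: in={n} out=∅
  L5: in={k,t} out={k}
  L6: in={k} out={k,n}
  L7: in={k} out={k}
  L8: in={k,n} out=∅
  L9: in=∅ out=∅

Interfere edges:
  g — {k,n,t}
  k — {g,n,t,x}
  n — {g,k,t,x}
  t — {g,k,n}
  x — {k,n}

Colouring:
  clique {g,k,n,t} ⇒ need ≥ 4
  assign g→R2 k→R0 n→R1 t→R3 x→R2 — no edge inside a register ⇒ χ ≤ 4
  χ = 4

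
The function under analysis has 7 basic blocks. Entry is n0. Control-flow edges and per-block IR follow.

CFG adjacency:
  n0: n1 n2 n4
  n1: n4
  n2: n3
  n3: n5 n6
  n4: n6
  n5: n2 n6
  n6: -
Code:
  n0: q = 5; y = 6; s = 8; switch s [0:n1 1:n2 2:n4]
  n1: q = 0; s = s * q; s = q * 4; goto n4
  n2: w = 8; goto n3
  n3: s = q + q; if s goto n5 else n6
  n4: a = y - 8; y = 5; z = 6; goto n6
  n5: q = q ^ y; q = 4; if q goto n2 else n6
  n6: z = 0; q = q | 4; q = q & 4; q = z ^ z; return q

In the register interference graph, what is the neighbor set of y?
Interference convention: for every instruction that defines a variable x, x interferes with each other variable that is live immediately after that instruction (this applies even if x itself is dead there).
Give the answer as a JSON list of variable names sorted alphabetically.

Answer: ["q", "s", "w"]

Derivation:
Per-block:
  n0: {q,s,y} / ∅
  n1: {q,s} / {s}
  n2: {w} / ∅
  n3: {s} / {q}
  n4: {a,y,z} / {y}
  n5: {q} / {q,y}
  n6: {q,z} / {q}

Backward fixpoint:
  n0 li=∅ lo={q,s,y}
  n1 li={s,y} lo={q,y}
  n2 li={q,y} lo={q,y}
  n3 li={q,y} lo={q,y}
  n4 li={q,y} lo={q}
  n5 li={q,y} lo={q,y}
  n6 li={q} lo=∅

Conflict graph:
  a: {q}
  q: {a,s,w,y,z}
  s: {q,y}
  w: {q,y}
  y: {q,s,w}
  z: {q}

N(y) = ["q", "s", "w"]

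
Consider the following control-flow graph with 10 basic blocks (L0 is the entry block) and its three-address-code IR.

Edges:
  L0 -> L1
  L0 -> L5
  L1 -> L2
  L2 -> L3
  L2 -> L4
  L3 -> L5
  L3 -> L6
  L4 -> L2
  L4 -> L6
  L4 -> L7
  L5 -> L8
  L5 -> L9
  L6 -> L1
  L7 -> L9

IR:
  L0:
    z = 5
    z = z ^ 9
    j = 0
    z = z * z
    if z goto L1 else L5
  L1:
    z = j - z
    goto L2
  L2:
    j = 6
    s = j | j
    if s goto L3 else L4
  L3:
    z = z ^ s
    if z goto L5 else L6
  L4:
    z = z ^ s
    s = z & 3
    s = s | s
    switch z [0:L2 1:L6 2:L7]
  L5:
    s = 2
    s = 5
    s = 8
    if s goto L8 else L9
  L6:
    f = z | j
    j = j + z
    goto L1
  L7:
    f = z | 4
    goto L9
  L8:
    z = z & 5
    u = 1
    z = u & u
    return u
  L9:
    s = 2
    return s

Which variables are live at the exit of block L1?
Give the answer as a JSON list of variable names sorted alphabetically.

Answer: ["z"]

Derivation:
Block summaries:
  L0: {j,z} / ∅
  L1: {z} / {j,z}
  L2: {j,s} / ∅
  L3: {z} / {s,z}
  L4: {s,z} / {s,z}
  L5: {s} / ∅
  L6: {f,j} / {j,z}
  L7: {f} / {z}
  L8: {u,z} / {z}
  L9: {s} / ∅

Liveness:
  L0: in=∅ out={j,z}
  L1: in={j,z} out={z}
  L2: in={z} out={j,s,z}
  L3: in={j,s,z} out={j,z}
  L4: in={j,s,z} out={j,z}
  L5: in={z} out={z}
  L6: in={j,z} out={j,z}
  L7: in={z} out=∅
  L8: in={z} out=∅
  L9: in=∅ out=∅

live-out(L1) = ["z"]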